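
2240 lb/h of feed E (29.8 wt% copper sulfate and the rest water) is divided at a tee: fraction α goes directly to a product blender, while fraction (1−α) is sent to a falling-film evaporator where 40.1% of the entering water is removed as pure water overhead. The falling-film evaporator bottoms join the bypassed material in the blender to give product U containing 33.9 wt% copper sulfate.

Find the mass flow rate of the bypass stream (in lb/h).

1278 lb/h

All 2240×0.298 = 667.52 lb/h of copper sulfate reaches U, so U = 667.52/0.339 = 1969.1 lb/h and vapour = 270.91 lb/h.
The evaporator receives (1−α)·2240 of feed at 0.702 water and removes 0.401 of that water:
0.401×0.702×(1−α)×2240 = 270.91
(1−α) = 270.91/630.56 = 0.4296;  α = 0.5704.
Bypass flow = 0.5704×2240 = 1277.6 lb/h.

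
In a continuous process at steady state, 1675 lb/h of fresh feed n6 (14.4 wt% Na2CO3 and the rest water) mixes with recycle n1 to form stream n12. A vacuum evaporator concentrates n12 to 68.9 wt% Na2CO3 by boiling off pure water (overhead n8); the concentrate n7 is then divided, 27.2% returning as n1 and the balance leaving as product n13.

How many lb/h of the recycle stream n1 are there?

Overall Na2CO3 balance (none leaves overhead): Na2CO3 in fresh feed = Na2CO3 in product, i.e. 1675×0.144 = (1−0.272)·n7·0.689.
n7 = 241.2/(0.689×0.728) = 480.87 lb/h.
Recycle n1 = 0.272×480.87 = 130.8 lb/h.

130.8 lb/h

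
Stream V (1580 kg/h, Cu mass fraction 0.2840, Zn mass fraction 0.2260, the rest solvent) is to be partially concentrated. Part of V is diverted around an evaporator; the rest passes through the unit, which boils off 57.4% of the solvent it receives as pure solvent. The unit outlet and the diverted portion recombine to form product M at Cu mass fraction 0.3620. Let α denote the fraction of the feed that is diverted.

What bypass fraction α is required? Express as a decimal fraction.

0.234

All 1580×0.284 = 448.72 kg/h of Cu reaches M, so M = 448.72/0.362 = 1239.6 kg/h and vapour = 340.44 kg/h.
The evaporator receives (1−α)·1580 of feed at 0.490 solvent and removes 0.574 of that solvent:
0.574×0.490×(1−α)×1580 = 340.44
(1−α) = 340.44/444.39 = 0.7661;  α = 0.2339.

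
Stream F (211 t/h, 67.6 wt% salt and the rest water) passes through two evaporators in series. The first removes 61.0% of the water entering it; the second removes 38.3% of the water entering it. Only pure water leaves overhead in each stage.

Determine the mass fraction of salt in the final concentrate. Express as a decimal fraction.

0.897

water in feed = 211×0.324 = 68.364 t/h.
After stage 1: water left = (1−0.610)×68.364 = 26.662; stream total = 169.3 t/h.
After stage 2: water left = (1−0.383)×26.662 = 16.45; final concentrate = 159.09 t/h.
salt fraction = 142.64/159.09 = 0.897.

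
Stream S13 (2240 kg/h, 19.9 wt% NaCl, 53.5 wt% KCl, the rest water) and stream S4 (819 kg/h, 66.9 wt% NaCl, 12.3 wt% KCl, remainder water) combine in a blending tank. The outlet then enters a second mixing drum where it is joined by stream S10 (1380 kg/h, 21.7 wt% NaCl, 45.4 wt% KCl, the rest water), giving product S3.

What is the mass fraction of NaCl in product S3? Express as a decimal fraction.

0.291

Overall, product flow = 4439 kg/h.
NaCl in = 2240×0.199 + 819×0.669 + 1380×0.217 = 1293.1 kg/h.
NaCl fraction in S3 = 0.291.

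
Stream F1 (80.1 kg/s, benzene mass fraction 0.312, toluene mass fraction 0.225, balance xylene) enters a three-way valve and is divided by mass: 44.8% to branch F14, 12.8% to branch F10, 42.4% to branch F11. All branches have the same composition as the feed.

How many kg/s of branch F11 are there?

33.96 kg/s

Branch F11 flow = 0.424×80.1 = 33.962 kg/s.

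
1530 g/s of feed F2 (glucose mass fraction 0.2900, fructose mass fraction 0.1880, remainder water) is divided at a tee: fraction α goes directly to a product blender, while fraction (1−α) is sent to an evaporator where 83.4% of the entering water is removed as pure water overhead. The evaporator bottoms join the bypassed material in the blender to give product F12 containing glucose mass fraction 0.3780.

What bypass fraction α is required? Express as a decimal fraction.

0.465

All 1530×0.290 = 443.7 g/s of glucose reaches F12, so F12 = 443.7/0.378 = 1173.8 g/s and vapour = 356.19 g/s.
The evaporator receives (1−α)·1530 of feed at 0.522 water and removes 0.834 of that water:
0.834×0.522×(1−α)×1530 = 356.19
(1−α) = 356.19/666.08 = 0.5348;  α = 0.4652.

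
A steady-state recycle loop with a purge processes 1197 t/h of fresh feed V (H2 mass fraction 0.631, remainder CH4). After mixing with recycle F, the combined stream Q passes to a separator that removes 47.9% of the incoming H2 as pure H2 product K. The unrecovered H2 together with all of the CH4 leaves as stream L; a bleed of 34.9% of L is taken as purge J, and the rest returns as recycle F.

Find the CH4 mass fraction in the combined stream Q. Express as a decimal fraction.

0.525

CH4 enters only via V and leaves only via the purge: 1197×0.369 = 0.349×(CH4 in L), and the separator passes all CH4, so CH4 in Q = CH4 in L = 1265.6 t/h.
H2 in Q: m_A = 1197×0.631 + (1−0.349)·(1−0.479)·m_A, so m_A = 755.31/0.6608 = 1143 t/h.
Q = 1143 + 1265.6 = 2408.6 t/h.
CH4 fraction in Q = 1265.6/2408.6 = 0.525.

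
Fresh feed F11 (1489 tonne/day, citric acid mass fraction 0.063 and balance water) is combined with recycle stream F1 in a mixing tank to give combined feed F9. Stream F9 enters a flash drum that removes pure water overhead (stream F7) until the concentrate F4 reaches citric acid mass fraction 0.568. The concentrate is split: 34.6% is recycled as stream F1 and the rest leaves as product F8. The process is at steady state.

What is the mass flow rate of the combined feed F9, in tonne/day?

1576 tonne/day

Overall citric acid balance (none leaves overhead): citric acid in fresh feed = citric acid in product, i.e. 1489×0.063 = (1−0.346)·F4·0.568.
F4 = 93.807/(0.568×0.654) = 252.53 tonne/day.
Recycle F1 = 0.346×252.53 = 87.375 tonne/day.
Combined feed F9 = 1489 + 87.375 = 1576.4 tonne/day.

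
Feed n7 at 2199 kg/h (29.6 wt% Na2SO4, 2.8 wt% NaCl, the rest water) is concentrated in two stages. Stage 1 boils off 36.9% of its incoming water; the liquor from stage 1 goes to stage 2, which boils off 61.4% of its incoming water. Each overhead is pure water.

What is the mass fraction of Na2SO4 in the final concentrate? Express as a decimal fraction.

0.6057

water in feed = 2199×0.676 = 1486.5 kg/h.
After stage 1: water left = (1−0.369)×1486.5 = 938; stream total = 1650.5 kg/h.
After stage 2: water left = (1−0.614)×938 = 362.07; final concentrate = 1074.5 kg/h.
Na2SO4 fraction = 650.9/1074.5 = 0.6057.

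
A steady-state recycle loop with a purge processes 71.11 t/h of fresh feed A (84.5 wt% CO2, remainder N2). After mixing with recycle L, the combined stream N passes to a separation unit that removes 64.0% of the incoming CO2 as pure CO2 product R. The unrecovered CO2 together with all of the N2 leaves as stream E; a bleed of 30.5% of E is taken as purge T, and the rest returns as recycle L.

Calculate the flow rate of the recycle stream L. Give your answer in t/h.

45.17 t/h

N2 enters only via A and leaves only via the purge: 71.11×0.155 = 0.305×(N2 in E), and the separation unit passes all N2, so N2 in N = N2 in E = 36.138 t/h.
CO2 in N: m_A = 71.11×0.845 + (1−0.305)·(1−0.640)·m_A, so m_A = 60.088/0.7498 = 80.139 t/h.
E = (1−0.640)×80.139 + 36.138 = 64.988 t/h.
Recycle L = (1−0.305)×64.988 = 45.167 t/h.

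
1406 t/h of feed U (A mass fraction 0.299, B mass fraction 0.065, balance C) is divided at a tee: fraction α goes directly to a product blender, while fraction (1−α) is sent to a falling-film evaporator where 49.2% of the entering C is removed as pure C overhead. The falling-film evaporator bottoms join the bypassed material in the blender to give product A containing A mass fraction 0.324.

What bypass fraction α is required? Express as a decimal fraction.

All 1406×0.299 = 420.39 t/h of A reaches A, so A = 420.39/0.324 = 1297.5 t/h and vapour = 108.49 t/h.
The evaporator receives (1−α)·1406 of feed at 0.636 C and removes 0.492 of that C:
0.492×0.636×(1−α)×1406 = 108.49
(1−α) = 108.49/439.95 = 0.2466;  α = 0.7534.

0.753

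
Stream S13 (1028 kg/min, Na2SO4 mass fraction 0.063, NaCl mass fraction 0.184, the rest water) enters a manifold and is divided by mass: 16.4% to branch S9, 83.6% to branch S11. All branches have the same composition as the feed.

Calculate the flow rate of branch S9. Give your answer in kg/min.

168.6 kg/min

Branch S9 flow = 0.164×1028 = 168.59 kg/min.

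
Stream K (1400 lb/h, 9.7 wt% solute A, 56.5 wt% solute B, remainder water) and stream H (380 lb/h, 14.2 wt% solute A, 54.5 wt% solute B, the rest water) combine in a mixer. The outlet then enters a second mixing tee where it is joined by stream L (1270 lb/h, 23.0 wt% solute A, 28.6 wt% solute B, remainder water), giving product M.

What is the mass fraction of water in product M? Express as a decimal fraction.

Overall, product flow = 3050 lb/h.
water in = 1400×0.338 + 380×0.313 + 1270×0.484 = 1206.8 lb/h.
water fraction in M = 0.3957.

0.3957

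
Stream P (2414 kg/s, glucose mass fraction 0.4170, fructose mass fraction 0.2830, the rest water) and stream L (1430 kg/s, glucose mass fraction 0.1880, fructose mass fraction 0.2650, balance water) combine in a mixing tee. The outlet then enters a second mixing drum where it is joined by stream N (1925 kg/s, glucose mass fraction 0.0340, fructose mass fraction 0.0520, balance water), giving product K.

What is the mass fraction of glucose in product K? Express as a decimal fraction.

Overall, product flow = 5769 kg/s.
glucose in = 2414×0.417 + 1430×0.188 + 1925×0.034 = 1340.9 kg/s.
glucose fraction in K = 0.2324.

0.2324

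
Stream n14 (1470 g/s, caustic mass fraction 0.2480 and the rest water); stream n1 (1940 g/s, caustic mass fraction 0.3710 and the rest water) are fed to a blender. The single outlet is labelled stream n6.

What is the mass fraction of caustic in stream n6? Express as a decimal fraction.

0.3180

Total flow out = 1470 + 1940 = 3410 g/s.
caustic in = 1470×0.248 + 1940×0.371 = 1084.3 g/s.
caustic mass fraction in n6 = 1084.3/3410 = 0.3180.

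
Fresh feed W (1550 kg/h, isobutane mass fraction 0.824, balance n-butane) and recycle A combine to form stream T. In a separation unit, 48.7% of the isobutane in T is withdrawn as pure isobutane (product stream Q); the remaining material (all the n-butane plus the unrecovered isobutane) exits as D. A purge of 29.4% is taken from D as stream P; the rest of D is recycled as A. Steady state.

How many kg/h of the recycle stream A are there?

1380 kg/h

n-butane enters only via W and leaves only via the purge: 1550×0.176 = 0.294×(n-butane in D), and the separation unit passes all n-butane, so n-butane in T = n-butane in D = 927.89 kg/h.
isobutane in T: m_A = 1550×0.824 + (1−0.294)·(1−0.487)·m_A, so m_A = 1277.2/0.6378 = 2002.4 kg/h.
D = (1−0.487)×2002.4 + 927.89 = 1955.1 kg/h.
Recycle A = (1−0.294)×1955.1 = 1380.3 kg/h.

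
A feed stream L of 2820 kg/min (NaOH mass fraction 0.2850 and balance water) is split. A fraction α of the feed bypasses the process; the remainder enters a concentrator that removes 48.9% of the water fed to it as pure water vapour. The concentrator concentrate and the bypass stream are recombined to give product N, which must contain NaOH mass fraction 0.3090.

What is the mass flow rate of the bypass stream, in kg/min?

2194 kg/min

All 2820×0.285 = 803.7 kg/min of NaOH reaches N, so N = 803.7/0.309 = 2601 kg/min and vapour = 219.03 kg/min.
The evaporator receives (1−α)·2820 of feed at 0.715 water and removes 0.489 of that water:
0.489×0.715×(1−α)×2820 = 219.03
(1−α) = 219.03/985.97 = 0.2221;  α = 0.7779.
Bypass flow = 0.7779×2820 = 2193.5 kg/min.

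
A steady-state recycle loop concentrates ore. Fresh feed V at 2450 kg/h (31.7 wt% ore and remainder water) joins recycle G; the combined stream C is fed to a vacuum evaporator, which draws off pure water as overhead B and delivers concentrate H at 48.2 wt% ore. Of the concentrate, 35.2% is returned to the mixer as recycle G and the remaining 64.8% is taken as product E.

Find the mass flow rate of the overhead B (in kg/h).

Overall ore balance (none leaves overhead): ore in fresh feed = ore in product, i.e. 2450×0.317 = (1−0.352)·H·0.482.
H = 776.65/(0.482×0.648) = 2486.6 kg/h.
Recycle G = 0.352×2486.6 = 875.28 kg/h.
Combined feed C = 2450 + 875.28 = 3325.3 kg/h.
Overhead B = C − H = 3325.3 − 2486.6 = 838.69 kg/h.

838.7 kg/h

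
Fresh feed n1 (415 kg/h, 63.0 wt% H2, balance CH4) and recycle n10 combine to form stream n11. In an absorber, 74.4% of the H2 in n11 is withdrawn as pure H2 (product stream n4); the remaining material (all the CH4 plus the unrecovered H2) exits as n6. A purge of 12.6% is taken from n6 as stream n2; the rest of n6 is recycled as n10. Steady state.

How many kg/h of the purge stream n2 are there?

CH4 enters only via n1 and leaves only via the purge: 415×0.370 = 0.126×(CH4 in n6), and the absorber passes all CH4, so CH4 in n11 = CH4 in n6 = 1218.7 kg/h.
H2 in n11: m_A = 415×0.630 + (1−0.126)·(1−0.744)·m_A, so m_A = 261.45/0.7763 = 336.81 kg/h.
n6 = (1−0.744)×336.81 + 1218.7 = 1304.9 kg/h.
Purge n2 = 0.126×1304.9 = 164.41 kg/h.

164.4 kg/h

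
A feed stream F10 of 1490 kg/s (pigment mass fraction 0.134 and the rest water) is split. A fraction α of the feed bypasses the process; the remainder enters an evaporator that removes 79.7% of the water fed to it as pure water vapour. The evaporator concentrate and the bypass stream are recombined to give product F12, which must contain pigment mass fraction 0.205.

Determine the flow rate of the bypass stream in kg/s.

All 1490×0.134 = 199.66 kg/s of pigment reaches F12, so F12 = 199.66/0.205 = 973.95 kg/s and vapour = 516.05 kg/s.
The evaporator receives (1−α)·1490 of feed at 0.866 water and removes 0.797 of that water:
0.797×0.866×(1−α)×1490 = 516.05
(1−α) = 516.05/1028.4 = 0.5018;  α = 0.4982.
Bypass flow = 0.4982×1490 = 742.32 kg/s.

742.3 kg/s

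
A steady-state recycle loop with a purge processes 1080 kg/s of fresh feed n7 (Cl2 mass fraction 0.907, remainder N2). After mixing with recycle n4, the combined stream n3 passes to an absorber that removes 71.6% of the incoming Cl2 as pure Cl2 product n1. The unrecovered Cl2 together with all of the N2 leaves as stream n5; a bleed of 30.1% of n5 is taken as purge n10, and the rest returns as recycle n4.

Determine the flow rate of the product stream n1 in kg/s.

Cl2 in n3: m_A = 1080×0.907 + (1−0.301)·(1−0.716)·m_A, so m_A = 979.56/0.8015 = 1222.2 kg/s.
Product n1 = 0.716×1222.2 = 875.08 kg/s.

875.1 kg/s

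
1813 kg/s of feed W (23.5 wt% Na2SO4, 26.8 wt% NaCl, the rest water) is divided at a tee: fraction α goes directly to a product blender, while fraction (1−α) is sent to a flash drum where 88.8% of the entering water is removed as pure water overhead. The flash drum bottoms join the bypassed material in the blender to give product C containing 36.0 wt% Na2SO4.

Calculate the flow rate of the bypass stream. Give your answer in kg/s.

All 1813×0.235 = 426.05 kg/s of Na2SO4 reaches C, so C = 426.05/0.360 = 1183.5 kg/s and vapour = 629.51 kg/s.
The evaporator receives (1−α)·1813 of feed at 0.497 water and removes 0.888 of that water:
0.888×0.497×(1−α)×1813 = 629.51
(1−α) = 629.51/800.14 = 0.7868;  α = 0.2132.
Bypass flow = 0.2132×1813 = 386.62 kg/s.

386.6 kg/s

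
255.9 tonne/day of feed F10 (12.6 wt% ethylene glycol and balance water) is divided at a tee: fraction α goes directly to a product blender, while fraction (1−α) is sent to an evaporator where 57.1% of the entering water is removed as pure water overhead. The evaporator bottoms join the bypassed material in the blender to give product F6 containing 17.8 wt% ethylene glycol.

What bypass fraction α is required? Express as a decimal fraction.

All 255.9×0.126 = 32.243 tonne/day of ethylene glycol reaches F6, so F6 = 32.243/0.178 = 181.14 tonne/day and vapour = 74.757 tonne/day.
The evaporator receives (1−α)·255.9 of feed at 0.874 water and removes 0.571 of that water:
0.571×0.874×(1−α)×255.9 = 74.757
(1−α) = 74.757/127.71 = 0.5854;  α = 0.4146.

0.415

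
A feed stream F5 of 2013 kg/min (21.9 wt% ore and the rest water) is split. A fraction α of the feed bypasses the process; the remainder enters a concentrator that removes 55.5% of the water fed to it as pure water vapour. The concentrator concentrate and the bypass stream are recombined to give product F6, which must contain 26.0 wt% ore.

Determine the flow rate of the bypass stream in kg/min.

All 2013×0.219 = 440.85 kg/min of ore reaches F6, so F6 = 440.85/0.260 = 1695.6 kg/min and vapour = 317.43 kg/min.
The evaporator receives (1−α)·2013 of feed at 0.781 water and removes 0.555 of that water:
0.555×0.781×(1−α)×2013 = 317.43
(1−α) = 317.43/872.54 = 0.3638;  α = 0.6362.
Bypass flow = 0.6362×2013 = 1280.7 kg/min.

1281 kg/min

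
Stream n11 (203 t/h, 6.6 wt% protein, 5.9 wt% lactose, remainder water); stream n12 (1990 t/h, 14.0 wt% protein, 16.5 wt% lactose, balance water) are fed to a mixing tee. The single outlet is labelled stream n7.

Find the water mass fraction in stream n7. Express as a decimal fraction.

Total flow out = 203 + 1990 = 2193 t/h.
water in = 203×0.875 + 1990×0.695 = 1560.7 t/h.
water mass fraction in n7 = 1560.7/2193 = 0.712.

0.712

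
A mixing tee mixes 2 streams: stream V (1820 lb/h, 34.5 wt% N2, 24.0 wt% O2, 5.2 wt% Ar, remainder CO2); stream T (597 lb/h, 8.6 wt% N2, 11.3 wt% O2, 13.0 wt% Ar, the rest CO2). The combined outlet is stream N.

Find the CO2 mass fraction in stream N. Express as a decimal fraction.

Total flow out = 1820 + 597 = 2417 lb/h.
CO2 in = 1820×0.363 + 597×0.671 = 1061.2 lb/h.
CO2 mass fraction in N = 1061.2/2417 = 0.439.

0.439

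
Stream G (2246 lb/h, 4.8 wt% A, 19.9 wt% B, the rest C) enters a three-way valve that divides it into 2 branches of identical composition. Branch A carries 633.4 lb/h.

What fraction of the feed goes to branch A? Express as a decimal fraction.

Fraction to A = 633.4/2246 = 0.2820.

0.282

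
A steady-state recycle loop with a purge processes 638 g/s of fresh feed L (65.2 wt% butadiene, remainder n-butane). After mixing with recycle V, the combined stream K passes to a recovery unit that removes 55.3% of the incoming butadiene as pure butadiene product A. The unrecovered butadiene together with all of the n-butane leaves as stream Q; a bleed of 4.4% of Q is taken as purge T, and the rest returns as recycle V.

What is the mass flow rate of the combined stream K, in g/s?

5772 g/s

n-butane enters only via L and leaves only via the purge: 638×0.348 = 0.044×(n-butane in Q), and the recovery unit passes all n-butane, so n-butane in K = n-butane in Q = 5046 g/s.
butadiene in K: m_A = 638×0.652 + (1−0.044)·(1−0.553)·m_A, so m_A = 415.98/0.5727 = 726.38 g/s.
K = 726.38 + 5046 = 5772.4 g/s.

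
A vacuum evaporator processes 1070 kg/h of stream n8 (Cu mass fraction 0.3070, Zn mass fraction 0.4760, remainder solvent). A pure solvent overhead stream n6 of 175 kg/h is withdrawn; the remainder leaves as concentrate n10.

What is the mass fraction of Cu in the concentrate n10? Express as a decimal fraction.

0.3670

Cu is not removed: 1070×0.307 = 328.49 kg/h of Cu enters n10.
Concentrate = 1070 − 175 = 895 kg/h.
Mass fraction = 328.49/895 = 0.3670.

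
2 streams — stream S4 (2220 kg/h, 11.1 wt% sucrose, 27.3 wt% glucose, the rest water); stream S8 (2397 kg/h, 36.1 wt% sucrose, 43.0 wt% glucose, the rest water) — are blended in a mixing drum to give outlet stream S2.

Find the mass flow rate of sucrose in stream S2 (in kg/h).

sucrose out = sucrose in = 2220×0.111 + 2397×0.361 = 1111.7 kg/h.

1112 kg/h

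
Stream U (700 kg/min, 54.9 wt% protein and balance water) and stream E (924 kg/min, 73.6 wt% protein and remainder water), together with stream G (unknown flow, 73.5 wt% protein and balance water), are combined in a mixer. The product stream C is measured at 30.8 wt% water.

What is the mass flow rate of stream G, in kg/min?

1382 kg/min

Let G be the unknown flow. Total out = 1624 + G.
water balance: 559.64 + 0.265·G = 0.308·(1624 + G)
(0.265 − 0.308)·G = 0.308×1624 − 559.64 = -59.444
G = -59.444 / -0.043 = 1382.4 kg/min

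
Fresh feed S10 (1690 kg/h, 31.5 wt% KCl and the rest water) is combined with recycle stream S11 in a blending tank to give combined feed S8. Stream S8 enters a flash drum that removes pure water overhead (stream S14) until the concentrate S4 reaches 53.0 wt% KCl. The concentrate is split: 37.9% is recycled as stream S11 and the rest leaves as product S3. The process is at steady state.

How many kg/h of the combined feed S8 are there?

Overall KCl balance (none leaves overhead): KCl in fresh feed = KCl in product, i.e. 1690×0.315 = (1−0.379)·S4·0.530.
S4 = 532.35/(0.530×0.621) = 1617.4 kg/h.
Recycle S11 = 0.379×1617.4 = 613.01 kg/h.
Combined feed S8 = 1690 + 613.01 = 2303 kg/h.

2303 kg/h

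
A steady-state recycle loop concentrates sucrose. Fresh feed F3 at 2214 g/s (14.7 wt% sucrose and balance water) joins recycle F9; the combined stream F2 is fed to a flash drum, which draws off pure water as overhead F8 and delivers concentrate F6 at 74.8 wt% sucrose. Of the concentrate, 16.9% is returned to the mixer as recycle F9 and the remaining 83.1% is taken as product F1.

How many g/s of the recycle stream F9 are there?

Overall sucrose balance (none leaves overhead): sucrose in fresh feed = sucrose in product, i.e. 2214×0.147 = (1−0.169)·F6·0.748.
F6 = 325.46/(0.748×0.831) = 523.59 g/s.
Recycle F9 = 0.169×523.59 = 88.487 g/s.

88.49 g/s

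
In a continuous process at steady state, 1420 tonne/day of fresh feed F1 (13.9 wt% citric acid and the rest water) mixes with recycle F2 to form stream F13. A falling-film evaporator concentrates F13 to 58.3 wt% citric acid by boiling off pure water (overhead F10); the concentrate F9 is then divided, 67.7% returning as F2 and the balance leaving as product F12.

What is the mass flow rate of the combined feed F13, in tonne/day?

2130 tonne/day

Overall citric acid balance (none leaves overhead): citric acid in fresh feed = citric acid in product, i.e. 1420×0.139 = (1−0.677)·F9·0.583.
F9 = 197.38/(0.583×0.323) = 1048.2 tonne/day.
Recycle F2 = 0.677×1048.2 = 709.61 tonne/day.
Combined feed F13 = 1420 + 709.61 = 2129.6 tonne/day.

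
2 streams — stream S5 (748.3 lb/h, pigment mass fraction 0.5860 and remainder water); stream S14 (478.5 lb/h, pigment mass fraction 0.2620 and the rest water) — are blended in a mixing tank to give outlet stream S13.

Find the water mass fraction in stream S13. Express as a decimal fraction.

0.5404

Total flow out = 748.3 + 478.5 = 1226.8 lb/h.
water in = 748.3×0.414 + 478.5×0.738 = 662.93 lb/h.
water mass fraction in S13 = 662.93/1226.8 = 0.5404.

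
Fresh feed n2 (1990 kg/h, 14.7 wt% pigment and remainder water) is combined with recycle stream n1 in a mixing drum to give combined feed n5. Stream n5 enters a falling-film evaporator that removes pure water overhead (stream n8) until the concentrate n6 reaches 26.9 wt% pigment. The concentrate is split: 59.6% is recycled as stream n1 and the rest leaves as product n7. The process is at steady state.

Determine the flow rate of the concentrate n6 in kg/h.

Overall pigment balance (none leaves overhead): pigment in fresh feed = pigment in product, i.e. 1990×0.147 = (1−0.596)·n6·0.269.
n6 = 292.53/(0.269×0.404) = 2691.8 kg/h.

2692 kg/h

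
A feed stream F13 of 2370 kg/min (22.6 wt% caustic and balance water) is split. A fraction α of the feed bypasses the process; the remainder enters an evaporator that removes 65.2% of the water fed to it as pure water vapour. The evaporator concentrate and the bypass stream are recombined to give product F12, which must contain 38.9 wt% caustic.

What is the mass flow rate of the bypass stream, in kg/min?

All 2370×0.226 = 535.62 kg/min of caustic reaches F12, so F12 = 535.62/0.389 = 1376.9 kg/min and vapour = 993.08 kg/min.
The evaporator receives (1−α)·2370 of feed at 0.774 water and removes 0.652 of that water:
0.652×0.774×(1−α)×2370 = 993.08
(1−α) = 993.08/1196 = 0.8303;  α = 0.1697.
Bypass flow = 0.1697×2370 = 402.12 kg/min.

402.1 kg/min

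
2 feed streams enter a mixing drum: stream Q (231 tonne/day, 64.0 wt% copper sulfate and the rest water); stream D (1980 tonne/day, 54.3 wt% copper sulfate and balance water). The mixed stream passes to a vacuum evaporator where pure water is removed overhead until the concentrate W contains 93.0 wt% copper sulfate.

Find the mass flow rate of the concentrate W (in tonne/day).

copper sulfate entering = 231×0.640 + 1980×0.543 = 1223 tonne/day.
All copper sulfate reports to W, so W = 1223/0.930 = 1315 tonne/day.

1315 tonne/day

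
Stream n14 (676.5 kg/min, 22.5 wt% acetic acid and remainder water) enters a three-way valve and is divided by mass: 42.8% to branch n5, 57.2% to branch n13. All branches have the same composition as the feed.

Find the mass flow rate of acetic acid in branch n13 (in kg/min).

87.07 kg/min

Branch n13 total = 0.572×676.5 = 386.96 kg/min.
acetic acid in n13 = 0.225×386.96 = 87.066 kg/min.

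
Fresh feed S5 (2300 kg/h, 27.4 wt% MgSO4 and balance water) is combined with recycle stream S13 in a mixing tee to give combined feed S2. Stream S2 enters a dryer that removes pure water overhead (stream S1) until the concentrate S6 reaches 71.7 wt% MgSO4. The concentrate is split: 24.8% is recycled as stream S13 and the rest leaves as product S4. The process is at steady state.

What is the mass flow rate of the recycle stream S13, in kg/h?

289.9 kg/h

Overall MgSO4 balance (none leaves overhead): MgSO4 in fresh feed = MgSO4 in product, i.e. 2300×0.274 = (1−0.248)·S6·0.717.
S6 = 630.2/(0.717×0.752) = 1168.8 kg/h.
Recycle S13 = 0.248×1168.8 = 289.86 kg/h.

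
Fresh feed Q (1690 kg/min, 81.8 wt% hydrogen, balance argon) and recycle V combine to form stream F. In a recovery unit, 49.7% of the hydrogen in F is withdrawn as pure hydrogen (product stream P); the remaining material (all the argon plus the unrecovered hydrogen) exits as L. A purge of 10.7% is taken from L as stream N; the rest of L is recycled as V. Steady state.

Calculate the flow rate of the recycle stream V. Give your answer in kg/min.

3694 kg/min

argon enters only via Q and leaves only via the purge: 1690×0.182 = 0.107×(argon in L), and the recovery unit passes all argon, so argon in F = argon in L = 2874.6 kg/min.
hydrogen in F: m_A = 1690×0.818 + (1−0.107)·(1−0.497)·m_A, so m_A = 1382.4/0.5508 = 2509.7 kg/min.
L = (1−0.497)×2509.7 + 2874.6 = 4137 kg/min.
Recycle V = (1−0.107)×4137 = 3694.3 kg/min.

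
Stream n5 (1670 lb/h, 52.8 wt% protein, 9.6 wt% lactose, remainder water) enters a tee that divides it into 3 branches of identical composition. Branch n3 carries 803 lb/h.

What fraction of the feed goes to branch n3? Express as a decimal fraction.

Fraction to n3 = 803/1670 = 0.4808.

0.481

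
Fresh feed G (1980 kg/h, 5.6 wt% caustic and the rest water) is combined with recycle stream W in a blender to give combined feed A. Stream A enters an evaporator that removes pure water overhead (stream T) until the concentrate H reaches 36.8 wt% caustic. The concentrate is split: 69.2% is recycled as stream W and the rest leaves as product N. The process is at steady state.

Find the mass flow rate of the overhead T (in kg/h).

1679 kg/h

Overall caustic balance (none leaves overhead): caustic in fresh feed = caustic in product, i.e. 1980×0.056 = (1−0.692)·H·0.368.
H = 110.88/(0.368×0.308) = 978.26 kg/h.
Recycle W = 0.692×978.26 = 676.96 kg/h.
Combined feed A = 1980 + 676.96 = 2657 kg/h.
Overhead T = A − H = 2657 − 978.26 = 1678.7 kg/h.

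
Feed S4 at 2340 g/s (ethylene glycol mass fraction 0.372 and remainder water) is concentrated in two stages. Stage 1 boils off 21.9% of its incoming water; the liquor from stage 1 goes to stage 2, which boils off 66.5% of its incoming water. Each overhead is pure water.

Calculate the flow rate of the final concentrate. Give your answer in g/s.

1255 g/s

water in feed = 2340×0.628 = 1469.5 g/s.
After stage 1: water left = (1−0.219)×1469.5 = 1147.7; stream total = 2018.2 g/s.
After stage 2: water left = (1−0.665)×1147.7 = 384.48; final concentrate = 1255 g/s.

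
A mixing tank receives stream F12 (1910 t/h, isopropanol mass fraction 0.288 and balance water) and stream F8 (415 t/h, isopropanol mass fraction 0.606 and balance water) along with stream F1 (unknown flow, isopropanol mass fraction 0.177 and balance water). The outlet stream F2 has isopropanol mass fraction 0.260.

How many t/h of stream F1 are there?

Let F1 be the unknown flow. Total out = 2325 + F1.
isopropanol balance: 801.57 + 0.177·F1 = 0.260·(2325 + F1)
(0.177 − 0.260)·F1 = 0.260×2325 − 801.57 = -197.07
F1 = -197.07 / -0.083 = 2374.3 t/h

2374 t/h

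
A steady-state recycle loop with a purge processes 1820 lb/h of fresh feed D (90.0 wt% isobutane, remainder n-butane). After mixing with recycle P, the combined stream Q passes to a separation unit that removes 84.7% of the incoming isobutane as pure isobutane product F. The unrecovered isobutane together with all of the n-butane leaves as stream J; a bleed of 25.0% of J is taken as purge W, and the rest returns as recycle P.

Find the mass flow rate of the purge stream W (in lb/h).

252.8 lb/h

n-butane enters only via D and leaves only via the purge: 1820×0.100 = 0.250×(n-butane in J), and the separation unit passes all n-butane, so n-butane in Q = n-butane in J = 728 lb/h.
isobutane in Q: m_A = 1820×0.900 + (1−0.250)·(1−0.847)·m_A, so m_A = 1638/0.8852 = 1850.3 lb/h.
J = (1−0.847)×1850.3 + 728 = 1011.1 lb/h.
Purge W = 0.250×1011.1 = 252.77 lb/h.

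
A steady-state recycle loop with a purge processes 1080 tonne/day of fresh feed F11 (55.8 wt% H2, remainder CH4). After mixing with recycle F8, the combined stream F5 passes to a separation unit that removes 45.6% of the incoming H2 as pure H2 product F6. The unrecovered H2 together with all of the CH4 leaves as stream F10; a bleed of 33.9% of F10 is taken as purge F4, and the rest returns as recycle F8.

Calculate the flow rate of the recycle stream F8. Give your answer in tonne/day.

CH4 enters only via F11 and leaves only via the purge: 1080×0.442 = 0.339×(CH4 in F10), and the separation unit passes all CH4, so CH4 in F5 = CH4 in F10 = 1408.1 tonne/day.
H2 in F5: m_A = 1080×0.558 + (1−0.339)·(1−0.456)·m_A, so m_A = 602.64/0.6404 = 941.01 tonne/day.
F10 = (1−0.456)×941.01 + 1408.1 = 1920.1 tonne/day.
Recycle F8 = (1−0.339)×1920.1 = 1269.2 tonne/day.

1269 tonne/day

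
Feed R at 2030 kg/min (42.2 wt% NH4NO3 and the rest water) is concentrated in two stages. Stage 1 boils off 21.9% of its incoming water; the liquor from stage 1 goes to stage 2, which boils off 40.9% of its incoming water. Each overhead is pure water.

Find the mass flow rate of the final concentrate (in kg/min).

water in feed = 2030×0.578 = 1173.3 kg/min.
After stage 1: water left = (1−0.219)×1173.3 = 916.38; stream total = 1773 kg/min.
After stage 2: water left = (1−0.409)×916.38 = 541.58; final concentrate = 1398.2 kg/min.

1398 kg/min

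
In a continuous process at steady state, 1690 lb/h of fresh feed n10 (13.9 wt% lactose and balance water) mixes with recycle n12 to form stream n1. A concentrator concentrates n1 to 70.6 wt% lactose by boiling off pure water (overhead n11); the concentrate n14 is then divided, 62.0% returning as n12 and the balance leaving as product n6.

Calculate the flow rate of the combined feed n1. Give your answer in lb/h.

Overall lactose balance (none leaves overhead): lactose in fresh feed = lactose in product, i.e. 1690×0.139 = (1−0.620)·n14·0.706.
n14 = 234.91/(0.706×0.380) = 875.62 lb/h.
Recycle n12 = 0.620×875.62 = 542.88 lb/h.
Combined feed n1 = 1690 + 542.88 = 2232.9 lb/h.

2233 lb/h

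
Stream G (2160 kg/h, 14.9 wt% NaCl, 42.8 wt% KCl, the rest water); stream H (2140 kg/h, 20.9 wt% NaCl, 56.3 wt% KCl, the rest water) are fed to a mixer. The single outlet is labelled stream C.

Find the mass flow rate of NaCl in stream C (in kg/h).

769.1 kg/h

NaCl out = NaCl in = 2160×0.149 + 2140×0.209 = 769.1 kg/h.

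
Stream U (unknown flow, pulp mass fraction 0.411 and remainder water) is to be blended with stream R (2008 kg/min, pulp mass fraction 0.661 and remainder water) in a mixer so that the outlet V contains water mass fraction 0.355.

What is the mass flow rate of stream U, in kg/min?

137.3 kg/min

Let U be the unknown flow. Total out = 2008 + U.
water balance: 680.71 + 0.589·U = 0.355·(2008 + U)
(0.589 − 0.355)·U = 0.355×2008 − 680.71 = 32.128
U = 32.128 / 0.234 = 137.3 kg/min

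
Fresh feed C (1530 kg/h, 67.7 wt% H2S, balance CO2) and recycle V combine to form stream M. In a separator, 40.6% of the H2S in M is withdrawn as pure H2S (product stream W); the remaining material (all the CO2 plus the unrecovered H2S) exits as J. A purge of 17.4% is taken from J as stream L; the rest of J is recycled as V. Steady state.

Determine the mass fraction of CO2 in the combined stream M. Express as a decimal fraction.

CO2 enters only via C and leaves only via the purge: 1530×0.323 = 0.174×(CO2 in J), and the separator passes all CO2, so CO2 in M = CO2 in J = 2840.2 kg/h.
H2S in M: m_A = 1530×0.677 + (1−0.174)·(1−0.406)·m_A, so m_A = 1035.8/0.5094 = 2033.6 kg/h.
M = 2033.6 + 2840.2 = 4873.7 kg/h.
CO2 fraction in M = 2840.2/4873.7 = 0.583.

0.583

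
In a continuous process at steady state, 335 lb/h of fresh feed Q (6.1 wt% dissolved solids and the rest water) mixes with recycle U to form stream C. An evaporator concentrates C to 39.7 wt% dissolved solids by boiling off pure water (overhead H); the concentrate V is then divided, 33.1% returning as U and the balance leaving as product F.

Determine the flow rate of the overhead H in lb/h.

283.5 lb/h

Overall dissolved solids balance (none leaves overhead): dissolved solids in fresh feed = dissolved solids in product, i.e. 335×0.061 = (1−0.331)·V·0.397.
V = 20.435/(0.397×0.669) = 76.941 lb/h.
Recycle U = 0.331×76.941 = 25.467 lb/h.
Combined feed C = 335 + 25.467 = 360.47 lb/h.
Overhead H = C − V = 360.47 − 76.941 = 283.53 lb/h.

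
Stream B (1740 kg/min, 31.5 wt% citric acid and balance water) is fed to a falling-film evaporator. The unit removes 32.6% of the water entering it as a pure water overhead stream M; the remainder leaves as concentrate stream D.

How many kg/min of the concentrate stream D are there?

1351 kg/min

water entering = 1740×0.685 = 1191.9 kg/min; overhead removed = 0.326×1191.9 = 388.56 kg/min.
Concentrate = 1740 − 388.56 = 1351.4 kg/min.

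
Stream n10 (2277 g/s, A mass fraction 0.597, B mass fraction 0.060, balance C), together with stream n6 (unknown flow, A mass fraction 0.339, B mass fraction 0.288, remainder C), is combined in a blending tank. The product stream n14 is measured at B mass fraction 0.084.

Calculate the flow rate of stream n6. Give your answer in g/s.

Let n6 be the unknown flow. Total out = 2277 + n6.
B balance: 136.62 + 0.288·n6 = 0.084·(2277 + n6)
(0.288 − 0.084)·n6 = 0.084×2277 − 136.62 = 54.648
n6 = 54.648 / 0.204 = 267.88 g/s

267.9 g/s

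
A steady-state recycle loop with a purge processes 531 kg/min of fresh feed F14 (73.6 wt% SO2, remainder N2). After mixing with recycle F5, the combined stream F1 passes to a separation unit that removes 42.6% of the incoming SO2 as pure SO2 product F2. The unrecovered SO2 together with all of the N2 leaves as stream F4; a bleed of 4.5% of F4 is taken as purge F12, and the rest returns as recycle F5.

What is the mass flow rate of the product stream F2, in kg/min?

SO2 in F1: m_A = 531×0.736 + (1−0.045)·(1−0.426)·m_A, so m_A = 390.82/0.4518 = 864.96 kg/min.
Product F2 = 0.426×864.96 = 368.47 kg/min.

368.5 kg/min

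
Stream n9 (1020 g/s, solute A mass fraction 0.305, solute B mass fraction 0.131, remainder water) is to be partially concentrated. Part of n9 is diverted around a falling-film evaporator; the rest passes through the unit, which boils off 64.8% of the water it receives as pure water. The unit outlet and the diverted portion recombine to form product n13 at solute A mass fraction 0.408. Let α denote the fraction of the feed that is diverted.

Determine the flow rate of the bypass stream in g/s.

315.4 g/s

All 1020×0.305 = 311.1 g/s of solute A reaches n13, so n13 = 311.1/0.408 = 762.5 g/s and vapour = 257.5 g/s.
The evaporator receives (1−α)·1020 of feed at 0.564 water and removes 0.648 of that water:
0.648×0.564×(1−α)×1020 = 257.5
(1−α) = 257.5/372.78 = 0.6908;  α = 0.3092.
Bypass flow = 0.3092×1020 = 315.43 g/s.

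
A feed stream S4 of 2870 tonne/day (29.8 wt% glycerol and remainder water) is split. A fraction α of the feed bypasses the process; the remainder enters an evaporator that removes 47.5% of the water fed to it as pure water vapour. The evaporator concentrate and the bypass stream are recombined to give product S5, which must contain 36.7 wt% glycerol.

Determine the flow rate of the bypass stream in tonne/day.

1252 tonne/day

All 2870×0.298 = 855.26 tonne/day of glycerol reaches S5, so S5 = 855.26/0.367 = 2330.4 tonne/day and vapour = 539.59 tonne/day.
The evaporator receives (1−α)·2870 of feed at 0.702 water and removes 0.475 of that water:
0.475×0.702×(1−α)×2870 = 539.59
(1−α) = 539.59/957 = 0.5638;  α = 0.4362.
Bypass flow = 0.4362×2870 = 1251.8 tonne/day.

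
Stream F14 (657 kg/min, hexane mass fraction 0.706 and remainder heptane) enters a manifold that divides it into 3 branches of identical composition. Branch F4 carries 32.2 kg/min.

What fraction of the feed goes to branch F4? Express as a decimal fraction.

0.049

Fraction to F4 = 32.2/657 = 0.0490.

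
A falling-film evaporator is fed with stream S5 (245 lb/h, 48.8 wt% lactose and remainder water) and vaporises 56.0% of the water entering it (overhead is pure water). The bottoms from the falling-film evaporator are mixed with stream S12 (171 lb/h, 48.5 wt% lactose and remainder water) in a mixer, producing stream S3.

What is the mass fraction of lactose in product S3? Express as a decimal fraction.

Vapour removed = 0.560×0.512×245 = 70.246 lb/h; concentrate = 174.75 lb/h.
lactose reaching the mixer = 119.56 (from concentrate) + 171×0.485 = 202.5 lb/h.
Product flow = 174.75 + 171 = 345.75 lb/h; lactose fraction = 0.5857.

0.5857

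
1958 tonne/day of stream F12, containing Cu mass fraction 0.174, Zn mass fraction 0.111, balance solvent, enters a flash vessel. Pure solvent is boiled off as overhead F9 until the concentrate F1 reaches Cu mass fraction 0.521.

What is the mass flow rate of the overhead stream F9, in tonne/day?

1304 tonne/day

Cu is conserved: 1958×0.174 = 340.69 tonne/day all reports to the concentrate.
Concentrate = 340.69/(target fraction) = 653.92 tonne/day.
Overhead = 1958 − 653.92 = 1304.1 tonne/day.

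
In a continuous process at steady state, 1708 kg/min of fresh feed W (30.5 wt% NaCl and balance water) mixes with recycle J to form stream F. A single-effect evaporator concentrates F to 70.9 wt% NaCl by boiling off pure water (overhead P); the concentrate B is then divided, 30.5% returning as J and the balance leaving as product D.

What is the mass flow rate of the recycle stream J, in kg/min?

Overall NaCl balance (none leaves overhead): NaCl in fresh feed = NaCl in product, i.e. 1708×0.305 = (1−0.305)·B·0.709.
B = 520.94/(0.709×0.695) = 1057.2 kg/min.
Recycle J = 0.305×1057.2 = 322.45 kg/min.

322.4 kg/min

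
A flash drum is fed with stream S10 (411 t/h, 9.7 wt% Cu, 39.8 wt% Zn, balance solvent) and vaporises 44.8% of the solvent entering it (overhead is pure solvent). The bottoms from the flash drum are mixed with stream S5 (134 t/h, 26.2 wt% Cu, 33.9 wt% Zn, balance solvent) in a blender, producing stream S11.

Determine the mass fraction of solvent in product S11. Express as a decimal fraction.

Vapour removed = 0.448×0.505×411 = 92.985 t/h; concentrate = 318.02 t/h.
solvent reaching the mixer = 114.57 (from concentrate) + 134×0.399 = 168.04 t/h.
Product flow = 318.02 + 134 = 452.02 t/h; solvent fraction = 0.3717.

0.3717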